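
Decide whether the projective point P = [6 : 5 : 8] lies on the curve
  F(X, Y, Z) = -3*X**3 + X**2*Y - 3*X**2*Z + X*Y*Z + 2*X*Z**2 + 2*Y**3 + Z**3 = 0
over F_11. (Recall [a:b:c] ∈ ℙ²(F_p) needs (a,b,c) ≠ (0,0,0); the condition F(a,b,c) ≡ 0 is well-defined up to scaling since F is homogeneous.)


F(6,5,8) ≡ 9 (mod 11); P is NOT on the curve.

Evaluate F(6, 5, 8) term-by-term (mod 11).
  -3*X**3 ↦ -3·216·1·1 = -648
  X**2*Y ↦ 1·36·5·1 = 180
  -3*X**2*Z ↦ -3·36·1·8 = -864
  X*Y*Z ↦ 1·6·5·8 = 240
  2*X*Z**2 ↦ 2·6·1·64 = 768
  2*Y**3 ↦ 2·1·125·1 = 250
  Z**3 ↦ 1·1·1·512 = 512
Sum: F(6, 5, 8) = (-648) + (180) + (-864) + (240) + (768) + (250) + (512) = 438.
Reducing mod 11: 438 ≡ 9 (mod 11).
Since F(a, b, c) ≡ 9 ≠ 0 (mod 11), P does NOT lie on the curve.


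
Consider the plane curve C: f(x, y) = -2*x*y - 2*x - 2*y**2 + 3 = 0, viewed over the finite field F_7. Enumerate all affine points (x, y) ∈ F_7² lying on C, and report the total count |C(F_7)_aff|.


Affine F_7-points: {(2, 1), (2, 4), (5, 0), (5, 2), (6, 3), (6, 5)}; count = 6.

For each of the 49 pairs (x, y) ∈ F_7², evaluate f(x, y) mod 7. Record the zeros.
  x = 0: [0↦3, 1↦1, 2↦2, 3↦6, 4↦6, 5↦2, 6↦1]  zeros at y ∈ ∅
  x = 1: [0↦1, 1↦4, 2↦3, 3↦5, 4↦3, 5↦4, 6↦1]  zeros at y ∈ ∅
  x = 2: [0↦6, 1↦0, 2↦4, 3↦4, 4↦0, 5↦6, 6↦1]  zeros at y ∈ {1, 4}
  x = 3: [0↦4, 1↦3, 2↦5, 3↦3, 4↦4, 5↦1, 6↦1]  zeros at y ∈ ∅
  x = 4: [0↦2, 1↦6, 2↦6, 3↦2, 4↦1, 5↦3, 6↦1]  zeros at y ∈ ∅
  x = 5: [0↦0, 1↦2, 2↦0, 3↦1, 4↦5, 5↦5, 6↦1]  zeros at y ∈ {0, 2}
  x = 6: [0↦5, 1↦5, 2↦1, 3↦0, 4↦2, 5↦0, 6↦1]  zeros at y ∈ {3, 5}
Collecting zeros: affine points = {(2, 1), (2, 4), (5, 0), (5, 2), (6, 3), (6, 5)}.
Total count |C(F_7)_aff| = 6.


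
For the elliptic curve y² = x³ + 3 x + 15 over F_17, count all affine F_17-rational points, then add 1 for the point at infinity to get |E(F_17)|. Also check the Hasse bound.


Affine points = {(0, 7), (0, 10), (1, 6), (1, 11), (3, 0), (5, 6), (5, 11), (10, 5), (10, 12), (11, 6), (11, 11), (14, 8), (14, 9), (15, 1), (15, 16)}; affine count = 15; |E(F_17)| = 16.

Discriminant check: Δ ∝ 4a³ + 27b² = 4·3³ + 27·15² = 4·27 + 27·225 ≡ 12 (mod 17). Nonzero ⇒ E is nonsingular.
For each x ∈ F_17, compute rhs = x³ + 3·x + 15 mod 17, then count y ∈ F_17 with y² ≡ rhs.
  x = 0: rhs = 15, matching y values: 7, 10 (2 points).
  x = 1: rhs = 2, matching y values: 6, 11 (2 points).
  x = 2: rhs = 12, matching y values: none (0 points).
  x = 3: rhs = 0, matching y values: 0 (1 points).
  x = 4: rhs = 6, matching y values: none (0 points).
  x = 5: rhs = 2, matching y values: 6, 11 (2 points).
  x = 6: rhs = 11, matching y values: none (0 points).
  x = 7: rhs = 5, matching y values: none (0 points).
  x = 8: rhs = 7, matching y values: none (0 points).
  x = 9: rhs = 6, matching y values: none (0 points).
  x = 10: rhs = 8, matching y values: 5, 12 (2 points).
  x = 11: rhs = 2, matching y values: 6, 11 (2 points).
  x = 12: rhs = 11, matching y values: none (0 points).
  x = 13: rhs = 7, matching y values: none (0 points).
  x = 14: rhs = 13, matching y values: 8, 9 (2 points).
  x = 15: rhs = 1, matching y values: 1, 16 (2 points).
  x = 16: rhs = 11, matching y values: none (0 points).
Total affine count: 15.
Full point count |E(F_17)| = 15 + 1 = 16.
Hasse bound: |16 − (17+1)| = |-2| = 2 ≤ 2√17 ≈ 8.2462 ✓.


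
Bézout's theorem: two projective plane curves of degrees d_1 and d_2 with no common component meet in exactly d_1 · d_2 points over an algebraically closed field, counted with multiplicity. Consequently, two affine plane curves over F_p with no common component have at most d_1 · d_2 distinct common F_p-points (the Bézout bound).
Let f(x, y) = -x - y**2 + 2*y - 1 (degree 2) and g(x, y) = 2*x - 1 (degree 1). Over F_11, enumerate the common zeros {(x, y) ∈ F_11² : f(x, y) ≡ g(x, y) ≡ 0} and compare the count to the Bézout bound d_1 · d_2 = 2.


Common zeros: {(6, 5), (6, 8)}; count = 2; Bézout bound = 2.

deg(f) = 2, deg(g) = 1, so Bézout bound = 2.
Scan x ∈ F_11. For each x, list the y ∈ F_11 with f(x, y) ≡ 0 and those with g(x, y) ≡ 0 (mod 11); the common zeros in that column are the intersection.
  x = 0: f ≡ 0 at y ∈ {1}; g ≡ 0 at y ∈ ∅; common: ∅.
  x = 1: f ≡ 0 at y ∈ ∅; g ≡ 0 at y ∈ ∅; common: ∅.
  x = 2: f ≡ 0 at y ∈ {4, 9}; g ≡ 0 at y ∈ ∅; common: ∅.
  x = 3: f ≡ 0 at y ∈ ∅; g ≡ 0 at y ∈ ∅; common: ∅.
  x = 4: f ≡ 0 at y ∈ ∅; g ≡ 0 at y ∈ ∅; common: ∅.
  x = 5: f ≡ 0 at y ∈ ∅; g ≡ 0 at y ∈ ∅; common: ∅.
  x = 6: f ≡ 0 at y ∈ {5, 8}; g ≡ 0 at y ∈ {0, 1, 2, 3, 4, 5, 6, 7, 8, 9, 10}; common: {5, 8}.
  x = 7: f ≡ 0 at y ∈ {3, 10}; g ≡ 0 at y ∈ ∅; common: ∅.
  x = 8: f ≡ 0 at y ∈ {6, 7}; g ≡ 0 at y ∈ ∅; common: ∅.
  x = 9: f ≡ 0 at y ∈ ∅; g ≡ 0 at y ∈ ∅; common: ∅.
  x = 10: f ≡ 0 at y ∈ {0, 2}; g ≡ 0 at y ∈ ∅; common: ∅.
Collecting: common zeros = {(6, 5), (6, 8)}, so the count is 2.
Comparison with the Bézout bound: 2 ≤ 2 = deg(f)·deg(g), as expected for curves with no common component (the bound is attained).


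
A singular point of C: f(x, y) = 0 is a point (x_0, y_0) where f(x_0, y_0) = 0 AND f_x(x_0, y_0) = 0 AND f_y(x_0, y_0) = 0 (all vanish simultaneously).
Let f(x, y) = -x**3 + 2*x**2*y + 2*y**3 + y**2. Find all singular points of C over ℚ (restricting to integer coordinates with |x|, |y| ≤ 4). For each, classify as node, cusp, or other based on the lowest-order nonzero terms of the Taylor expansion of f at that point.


Singular points: {(0, 0)}; classification: cusp.

Compute partial derivatives:
  f_x = -3*x**2 + 4*x*y.
  f_y = 2*x**2 + 6*y**2 + 2*y.
Scan x_0 ∈ {−4, ..., 4}. For each x_0, f_y(x_0, y) is a polynomial in y; find its integer roots y ∈ {−4, ..., 4}, then test f_x and f at those candidates.
  x = -4: f_y(-4, y) = 6*y**2 + 2*y + 32; no integer root y with |y| ≤ 4.
  x = -3: f_y(-3, y) = 6*y**2 + 2*y + 18; no integer root y with |y| ≤ 4.
  x = -2: f_y(-2, y) = 6*y**2 + 2*y + 8; no integer root y with |y| ≤ 4.
  x = -1: f_y(-1, y) = 6*y**2 + 2*y + 2; no integer root y with |y| ≤ 4.
  x = 0: f_y(0, y) = 6*y**2 + 2*y; vanishes at y ∈ {0}. (0, 0): f_x = 0, f = 0 — SINGULAR.
  x = 1: f_y(1, y) = 6*y**2 + 2*y + 2; no integer root y with |y| ≤ 4.
  x = 2: f_y(2, y) = 6*y**2 + 2*y + 8; no integer root y with |y| ≤ 4.
  x = 3: f_y(3, y) = 6*y**2 + 2*y + 18; no integer root y with |y| ≤ 4.
  x = 4: f_y(4, y) = 6*y**2 + 2*y + 32; no integer root y with |y| ≤ 4.
Only singular point on the grid: (0, 0).
Classify: substitute x = 0 + u, y = 0 + v and expand: f = -u**3 + 2*u**2*v + 2*v**3 + v**2.
No constant or linear terms (consistent with a singular point). Quadratic part: v**2. Cubic part: -u**3 + 2*u**2*v + 2*v**3.
The quadratic part v**2 is a perfect square, so there is a single (double) tangent line v = 0, i.e. y = 0. Restricting the cubic part to that line (v = 0) leaves -u**3 ≠ 0, so f is not divisible by v and the branch is v² ≈ u**3 to lowest order — this is a cusp.
Classification: cusp.


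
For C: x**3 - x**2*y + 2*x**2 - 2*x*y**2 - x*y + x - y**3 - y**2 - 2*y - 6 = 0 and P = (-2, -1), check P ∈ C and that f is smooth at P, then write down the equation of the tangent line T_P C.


Tangent line at P: -13*y - 13 = 0.

Step 1: f(-2, -1) = 0, so P lies on C.
Step 2: partial derivatives
  f_x(x, y) = 3*x**2 - 2*x*y + 4*x - 2*y**2 - y + 1, f_y(x, y) = -x**2 - 4*x*y - x - 3*y**2 - 2*y - 2.
  f_x(P) = 0, f_y(P) = -13 (gradient nonzero, so P is smooth).
Step 3: tangent line at P: 0·(x − -2) + -13·(y − -1) = 0.
Expanding: -13*y - 13 = 0.


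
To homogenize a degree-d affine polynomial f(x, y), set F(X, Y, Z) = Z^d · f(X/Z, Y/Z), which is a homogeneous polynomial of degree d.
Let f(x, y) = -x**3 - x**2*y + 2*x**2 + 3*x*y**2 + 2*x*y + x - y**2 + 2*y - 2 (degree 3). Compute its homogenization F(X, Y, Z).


F(X, Y, Z) = -X**3 - X**2*Y + 2*X**2*Z + 3*X*Y**2 + 2*X*Y*Z + X*Z**2 - Y**2*Z + 2*Y*Z**2 - 2*Z**3

deg(f) = 3.
Substitute x = X/Z, y = Y/Z into f, then multiply by Z^3.
  monomial -1·x^3·y^0 ↦ -1·X^3·Y^0·Z^0.
  monomial -1·x^2·y^1 ↦ -1·X^2·Y^1·Z^0.
  monomial 2·x^2·y^0 ↦ 2·X^2·Y^0·Z^1.
  monomial 3·x^1·y^2 ↦ 3·X^1·Y^2·Z^0.
  monomial 2·x^1·y^1 ↦ 2·X^1·Y^1·Z^1.
  monomial 1·x^1·y^0 ↦ 1·X^1·Y^0·Z^2.
  monomial -1·x^0·y^2 ↦ -1·X^0·Y^2·Z^1.
  monomial 2·x^0·y^1 ↦ 2·X^0·Y^1·Z^2.
  monomial -2·x^0·y^0 ↦ -2·X^0·Y^0·Z^3.
Collecting: F(X, Y, Z) = -X**3 - X**2*Y + 2*X**2*Z + 3*X*Y**2 + 2*X*Y*Z + X*Z**2 - Y**2*Z + 2*Y*Z**2 - 2*Z**3.


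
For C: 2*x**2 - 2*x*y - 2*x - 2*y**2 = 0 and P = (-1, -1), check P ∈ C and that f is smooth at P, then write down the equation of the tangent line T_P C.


Tangent line at P: -4*x + 6*y + 2 = 0.

Step 1: f(-1, -1) = 0, so P lies on C.
Step 2: partial derivatives
  f_x(x, y) = 4*x - 2*y - 2, f_y(x, y) = -2*x - 4*y.
  f_x(P) = -4, f_y(P) = 6 (gradient nonzero, so P is smooth).
Step 3: tangent line at P: -4·(x − -1) + 6·(y − -1) = 0.
Expanding: -4*x + 6*y + 2 = 0.


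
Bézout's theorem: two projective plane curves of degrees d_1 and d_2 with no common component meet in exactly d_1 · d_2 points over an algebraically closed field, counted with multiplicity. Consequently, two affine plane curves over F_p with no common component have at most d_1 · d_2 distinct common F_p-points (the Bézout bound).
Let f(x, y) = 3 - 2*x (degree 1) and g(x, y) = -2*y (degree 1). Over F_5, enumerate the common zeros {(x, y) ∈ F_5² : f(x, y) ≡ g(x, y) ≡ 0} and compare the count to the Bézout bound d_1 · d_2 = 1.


Common zeros: {(4, 0)}; count = 1; Bézout bound = 1.

deg(f) = 1, deg(g) = 1, so Bézout bound = 1.
Scan x ∈ F_5. For each x, list the y ∈ F_5 with f(x, y) ≡ 0 and those with g(x, y) ≡ 0 (mod 5); the common zeros in that column are the intersection.
  x = 0: f ≡ 0 at y ∈ ∅; g ≡ 0 at y ∈ {0}; common: ∅.
  x = 1: f ≡ 0 at y ∈ ∅; g ≡ 0 at y ∈ {0}; common: ∅.
  x = 2: f ≡ 0 at y ∈ ∅; g ≡ 0 at y ∈ {0}; common: ∅.
  x = 3: f ≡ 0 at y ∈ ∅; g ≡ 0 at y ∈ {0}; common: ∅.
  x = 4: f ≡ 0 at y ∈ {0, 1, 2, 3, 4}; g ≡ 0 at y ∈ {0}; common: {0}.
Collecting: common zeros = {(4, 0)}, so the count is 1.
Comparison with the Bézout bound: 1 ≤ 1 = deg(f)·deg(g), as expected for curves with no common component (the bound is attained).


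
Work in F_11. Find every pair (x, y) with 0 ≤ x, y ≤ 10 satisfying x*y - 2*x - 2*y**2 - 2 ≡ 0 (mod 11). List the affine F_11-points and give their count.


Affine F_11-points: {(2, 6), (3, 9), (6, 4), (6, 10), (7, 1), (7, 8), (9, 3), (9, 7), (10, 0), (10, 5)}; count = 10.

For each of the 121 pairs (x, y) ∈ F_11², evaluate f(x, y) mod 11. Record the zeros.
  x = 0: [0↦9, 1↦7, 2↦1, 3↦2, 4↦10, 5↦3, 6↦3, 7↦10, 8↦2, 9↦1, 10↦7]  zeros at y ∈ ∅
  x = 1: [0↦7, 1↦6, 2↦1, 3↦3, 4↦1, 5↦6, 6↦7, 7↦4, 8↦8, 9↦8, 10↦4]  zeros at y ∈ ∅
  x = 2: [0↦5, 1↦5, 2↦1, 3↦4, 4↦3, 5↦9, 6↦0, 7↦9, 8↦3, 9↦4, 10↦1]  zeros at y ∈ {6}
  x = 3: [0↦3, 1↦4, 2↦1, 3↦5, 4↦5, 5↦1, 6↦4, 7↦3, 8↦9, 9↦0, 10↦9]  zeros at y ∈ {9}
  x = 4: [0↦1, 1↦3, 2↦1, 3↦6, 4↦7, 5↦4, 6↦8, 7↦8, 8↦4, 9↦7, 10↦6]  zeros at y ∈ ∅
  x = 5: [0↦10, 1↦2, 2↦1, 3↦7, 4↦9, 5↦7, 6↦1, 7↦2, 8↦10, 9↦3, 10↦3]  zeros at y ∈ ∅
  x = 6: [0↦8, 1↦1, 2↦1, 3↦8, 4↦0, 5↦10, 6↦5, 7↦7, 8↦5, 9↦10, 10↦0]  zeros at y ∈ {4, 10}
  x = 7: [0↦6, 1↦0, 2↦1, 3↦9, 4↦2, 5↦2, 6↦9, 7↦1, 8↦0, 9↦6, 10↦8]  zeros at y ∈ {1, 8}
  x = 8: [0↦4, 1↦10, 2↦1, 3↦10, 4↦4, 5↦5, 6↦2, 7↦6, 8↦6, 9↦2, 10↦5]  zeros at y ∈ ∅
  x = 9: [0↦2, 1↦9, 2↦1, 3↦0, 4↦6, 5↦8, 6↦6, 7↦0, 8↦1, 9↦9, 10↦2]  zeros at y ∈ {3, 7}
  x = 10: [0↦0, 1↦8, 2↦1, 3↦1, 4↦8, 5↦0, 6↦10, 7↦5, 8↦7, 9↦5, 10↦10]  zeros at y ∈ {0, 5}
Collecting zeros: affine points = {(2, 6), (3, 9), (6, 4), (6, 10), (7, 1), (7, 8), (9, 3), (9, 7), (10, 0), (10, 5)}.
Total count |C(F_11)_aff| = 10.


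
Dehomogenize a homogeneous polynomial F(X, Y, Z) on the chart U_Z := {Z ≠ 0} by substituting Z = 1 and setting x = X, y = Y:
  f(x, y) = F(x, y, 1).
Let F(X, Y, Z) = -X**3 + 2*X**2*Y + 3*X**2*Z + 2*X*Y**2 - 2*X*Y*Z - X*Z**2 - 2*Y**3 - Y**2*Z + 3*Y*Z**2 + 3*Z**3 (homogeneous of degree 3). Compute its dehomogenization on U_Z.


f(x, y) = -x**3 + 2*x**2*y + 3*x**2 + 2*x*y**2 - 2*x*y - x - 2*y**3 - y**2 + 3*y + 3

On U_Z we set Z = 1. Each monomial c·X^i·Y^j·Z^k in F becomes c·x^i·y^j·1^k = c·x^i·y^j.
Substituting Z = 1: F(X, Y, 1) = -x**3 + 2*x**2*y + 3*x**2 + 2*x*y**2 - 2*x*y - x - 2*y**3 - y**2 + 3*y + 3.
Note: deg(f) ≤ deg(F) = 3; strict inequality happens when F is divisible by Z (lost terms).


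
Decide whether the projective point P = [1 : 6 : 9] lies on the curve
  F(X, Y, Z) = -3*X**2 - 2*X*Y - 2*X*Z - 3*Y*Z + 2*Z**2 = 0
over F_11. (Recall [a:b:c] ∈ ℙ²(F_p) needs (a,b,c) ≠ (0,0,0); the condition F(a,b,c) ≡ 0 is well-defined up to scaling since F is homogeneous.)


F(1,6,9) ≡ 0 (mod 11); P is on the curve.

Evaluate F(1, 6, 9) term-by-term (mod 11).
  -3*X**2 ↦ -3·1·1·1 = -3
  -2*X*Y ↦ -2·1·6·1 = -12
  -2*X*Z ↦ -2·1·1·9 = -18
  -3*Y*Z ↦ -3·1·6·9 = -162
  2*Z**2 ↦ 2·1·1·81 = 162
Sum: F(1, 6, 9) = (-3) + (-12) + (-18) + (-162) + (162) = -33.
Reducing mod 11: -33 ≡ 0 (mod 11).
Since F(a, b, c) ≡ 0 (mod 11), P lies on the curve.


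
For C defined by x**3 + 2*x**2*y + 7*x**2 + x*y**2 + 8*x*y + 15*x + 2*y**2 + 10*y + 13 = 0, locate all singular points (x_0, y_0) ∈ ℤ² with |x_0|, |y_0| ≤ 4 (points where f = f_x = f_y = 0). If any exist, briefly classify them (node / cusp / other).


Singular points: {(-1, -2)}; classification: cusp.

Compute partial derivatives:
  f_x = 3*x**2 + 4*x*y + 14*x + y**2 + 8*y + 15.
  f_y = 2*x**2 + 2*x*y + 8*x + 4*y + 10.
Scan x_0 ∈ {−4, ..., 4}. For each x_0, f_y(x_0, y) is a polynomial in y; find its integer roots y ∈ {−4, ..., 4}, then test f_x and f at those candidates.
  x = -4: f_y(-4, y) = 10 - 4*y; no integer root y with |y| ≤ 4.
  x = -3: f_y(-3, y) = 4 - 2*y; vanishes at y ∈ {2}. (-3, 2): f_x = -4 ≠ 0.
  x = -2: f_y(-2, y) = 2; no integer root y with |y| ≤ 4.
  x = -1: f_y(-1, y) = 2*y + 4; vanishes at y ∈ {-2}. (-1, -2): f_x = 0, f = 0 — SINGULAR.
  x = 0: f_y(0, y) = 4*y + 10; no integer root y with |y| ≤ 4.
  x = 1: f_y(1, y) = 6*y + 20; no integer root y with |y| ≤ 4.
  x = 2: f_y(2, y) = 8*y + 34; no integer root y with |y| ≤ 4.
  x = 3: f_y(3, y) = 10*y + 52; no integer root y with |y| ≤ 4.
  x = 4: f_y(4, y) = 12*y + 74; no integer root y with |y| ≤ 4.
Only singular point on the grid: (-1, -2).
Classify: substitute x = -1 + u, y = -2 + v and expand: f = u**3 + 2*u**2*v + u*v**2 + v**2.
No constant or linear terms (consistent with a singular point). Quadratic part: v**2. Cubic part: u**3 + 2*u**2*v + u*v**2.
The quadratic part v**2 is a perfect square, so there is a single (double) tangent line v = 0, i.e. y = -2. Restricting the cubic part to that line (v = 0) leaves u**3 ≠ 0, so f is not divisible by v and the branch is v² ≈ -u**3 to lowest order — this is a cusp.
Classification: cusp.


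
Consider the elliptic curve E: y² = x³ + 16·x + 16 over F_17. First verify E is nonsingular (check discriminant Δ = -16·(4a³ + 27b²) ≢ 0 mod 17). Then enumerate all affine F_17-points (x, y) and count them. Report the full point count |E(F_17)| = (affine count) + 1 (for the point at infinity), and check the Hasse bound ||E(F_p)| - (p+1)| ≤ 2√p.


Affine points = {(0, 4), (0, 13), (1, 4), (1, 13), (4, 5), (4, 12), (5, 0), (12, 7), (12, 10), (14, 3), (14, 14), (16, 4), (16, 13)}; affine count = 13; |E(F_17)| = 14.

Discriminant check: Δ ∝ 4a³ + 27b² = 4·16³ + 27·16² = 4·4096 + 27·256 ≡ 6 (mod 17). Nonzero ⇒ E is nonsingular.
For each x ∈ F_17, compute rhs = x³ + 16·x + 16 mod 17, then count y ∈ F_17 with y² ≡ rhs.
  x = 0: rhs = 16, matching y values: 4, 13 (2 points).
  x = 1: rhs = 16, matching y values: 4, 13 (2 points).
  x = 2: rhs = 5, matching y values: none (0 points).
  x = 3: rhs = 6, matching y values: none (0 points).
  x = 4: rhs = 8, matching y values: 5, 12 (2 points).
  x = 5: rhs = 0, matching y values: 0 (1 points).
  x = 6: rhs = 5, matching y values: none (0 points).
  x = 7: rhs = 12, matching y values: none (0 points).
  x = 8: rhs = 10, matching y values: none (0 points).
  x = 9: rhs = 5, matching y values: none (0 points).
  x = 10: rhs = 3, matching y values: none (0 points).
  x = 11: rhs = 10, matching y values: none (0 points).
  x = 12: rhs = 15, matching y values: 7, 10 (2 points).
  x = 13: rhs = 7, matching y values: none (0 points).
  x = 14: rhs = 9, matching y values: 3, 14 (2 points).
  x = 15: rhs = 10, matching y values: none (0 points).
  x = 16: rhs = 16, matching y values: 4, 13 (2 points).
Total affine count: 13.
Full point count |E(F_17)| = 13 + 1 = 14.
Hasse bound: |14 − (17+1)| = |-4| = 4 ≤ 2√17 ≈ 8.2462 ✓.


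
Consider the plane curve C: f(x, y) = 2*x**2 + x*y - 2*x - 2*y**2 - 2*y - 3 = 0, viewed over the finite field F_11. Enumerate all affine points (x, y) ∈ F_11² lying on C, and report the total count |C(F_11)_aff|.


Affine F_11-points: {(9, 10)}; count = 1.

For each of the 121 pairs (x, y) ∈ F_11², evaluate f(x, y) mod 11. Record the zeros.
  x = 0: [0↦8, 1↦4, 2↦7, 3↦6, 4↦1, 5↦3, 6↦1, 7↦6, 8↦7, 9↦4, 10↦8]  zeros at y ∈ ∅
  x = 1: [0↦8, 1↦5, 2↦9, 3↦9, 4↦5, 5↦8, 6↦7, 7↦2, 8↦4, 9↦2, 10↦7]  zeros at y ∈ ∅
  x = 2: [0↦1, 1↦10, 2↦4, 3↦5, 4↦2, 5↦6, 6↦6, 7↦2, 8↦5, 9↦4, 10↦10]  zeros at y ∈ ∅
  x = 3: [0↦9, 1↦8, 2↦3, 3↦5, 4↦3, 5↦8, 6↦9, 7↦6, 8↦10, 9↦10, 10↦6]  zeros at y ∈ ∅
  x = 4: [0↦10, 1↦10, 2↦6, 3↦9, 4↦8, 5↦3, 6↦5, 7↦3, 8↦8, 9↦9, 10↦6]  zeros at y ∈ ∅
  x = 5: [0↦4, 1↦5, 2↦2, 3↦6, 4↦6, 5↦2, 6↦5, 7↦4, 8↦10, 9↦1, 10↦10]  zeros at y ∈ ∅
  x = 6: [0↦2, 1↦4, 2↦2, 3↦7, 4↦8, 5↦5, 6↦9, 7↦9, 8↦5, 9↦8, 10↦7]  zeros at y ∈ ∅
  x = 7: [0↦4, 1↦7, 2↦6, 3↦1, 4↦3, 5↦1, 6↦6, 7↦7, 8↦4, 9↦8, 10↦8]  zeros at y ∈ ∅
  x = 8: [0↦10, 1↦3, 2↦3, 3↦10, 4↦2, 5↦1, 6↦7, 7↦9, 8↦7, 9↦1, 10↦2]  zeros at y ∈ ∅
  x = 9: [0↦9, 1↦3, 2↦4, 3↦1, 4↦5, 5↦5, 6↦1, 7↦4, 8↦3, 9↦9, 10↦0]  zeros at y ∈ {10}
  x = 10: [0↦1, 1↦7, 2↦9, 3↦7, 4↦1, 5↦2, 6↦10, 7↦3, 8↦3, 9↦10, 10↦2]  zeros at y ∈ ∅
Collecting zeros: affine points = {(9, 10)}.
Total count |C(F_11)_aff| = 1.


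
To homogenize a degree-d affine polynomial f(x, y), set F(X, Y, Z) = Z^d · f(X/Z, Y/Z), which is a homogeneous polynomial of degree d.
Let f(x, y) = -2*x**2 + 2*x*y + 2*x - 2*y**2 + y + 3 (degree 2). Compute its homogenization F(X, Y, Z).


F(X, Y, Z) = -2*X**2 + 2*X*Y + 2*X*Z - 2*Y**2 + Y*Z + 3*Z**2

deg(f) = 2.
Substitute x = X/Z, y = Y/Z into f, then multiply by Z^2.
  monomial -2·x^2·y^0 ↦ -2·X^2·Y^0·Z^0.
  monomial 2·x^1·y^1 ↦ 2·X^1·Y^1·Z^0.
  monomial 2·x^1·y^0 ↦ 2·X^1·Y^0·Z^1.
  monomial -2·x^0·y^2 ↦ -2·X^0·Y^2·Z^0.
  monomial 1·x^0·y^1 ↦ 1·X^0·Y^1·Z^1.
  monomial 3·x^0·y^0 ↦ 3·X^0·Y^0·Z^2.
Collecting: F(X, Y, Z) = -2*X**2 + 2*X*Y + 2*X*Z - 2*Y**2 + Y*Z + 3*Z**2.


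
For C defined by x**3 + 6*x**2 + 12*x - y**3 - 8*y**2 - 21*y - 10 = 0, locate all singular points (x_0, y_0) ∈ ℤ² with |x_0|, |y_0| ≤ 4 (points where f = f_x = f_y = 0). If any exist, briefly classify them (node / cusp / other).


Singular points: {(-2, -3)}; classification: cusp.

Compute partial derivatives:
  f_x = 3*x**2 + 12*x + 12.
  f_y = -3*y**2 - 16*y - 21.
Scan x_0 ∈ {−4, ..., 4}. For each x_0, f_y(x_0, y) is a polynomial in y; find its integer roots y ∈ {−4, ..., 4}, then test f_x and f at those candidates.
  x = -4: f_y(-4, y) = -3*y**2 - 16*y - 21; vanishes at y ∈ {-3}. (-4, -3): f_x = 12 ≠ 0.
  x = -3: f_y(-3, y) = -3*y**2 - 16*y - 21; vanishes at y ∈ {-3}. (-3, -3): f_x = 3 ≠ 0.
  x = -2: f_y(-2, y) = -3*y**2 - 16*y - 21; vanishes at y ∈ {-3}. (-2, -3): f_x = 0, f = 0 — SINGULAR.
  x = -1: f_y(-1, y) = -3*y**2 - 16*y - 21; vanishes at y ∈ {-3}. (-1, -3): f_x = 3 ≠ 0.
  x = 0: f_y(0, y) = -3*y**2 - 16*y - 21; vanishes at y ∈ {-3}. (0, -3): f_x = 12 ≠ 0.
  x = 1: f_y(1, y) = -3*y**2 - 16*y - 21; vanishes at y ∈ {-3}. (1, -3): f_x = 27 ≠ 0.
  x = 2: f_y(2, y) = -3*y**2 - 16*y - 21; vanishes at y ∈ {-3}. (2, -3): f_x = 48 ≠ 0.
  x = 3: f_y(3, y) = -3*y**2 - 16*y - 21; vanishes at y ∈ {-3}. (3, -3): f_x = 75 ≠ 0.
  x = 4: f_y(4, y) = -3*y**2 - 16*y - 21; vanishes at y ∈ {-3}. (4, -3): f_x = 108 ≠ 0.
Only singular point on the grid: (-2, -3).
Classify: substitute x = -2 + u, y = -3 + v and expand: f = u**3 - v**3 + v**2.
No constant or linear terms (consistent with a singular point). Quadratic part: v**2. Cubic part: u**3 - v**3.
The quadratic part v**2 is a perfect square, so there is a single (double) tangent line v = 0, i.e. y = -3. Restricting the cubic part to that line (v = 0) leaves u**3 ≠ 0, so f is not divisible by v and the branch is v² ≈ -u**3 to lowest order — this is a cusp.
Classification: cusp.


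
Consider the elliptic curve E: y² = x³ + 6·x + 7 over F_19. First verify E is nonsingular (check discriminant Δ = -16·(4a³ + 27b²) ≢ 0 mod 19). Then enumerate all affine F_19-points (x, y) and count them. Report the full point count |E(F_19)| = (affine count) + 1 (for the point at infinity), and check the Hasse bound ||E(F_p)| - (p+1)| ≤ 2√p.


Affine points = {(0, 8), (0, 11), (4, 0), (8, 4), (8, 15), (9, 7), (9, 12), (11, 6), (11, 13), (14, 2), (14, 17), (16, 0), (17, 5), (17, 14), (18, 0)}; affine count = 15; |E(F_19)| = 16.

Discriminant check: Δ ∝ 4a³ + 27b² = 4·6³ + 27·7² = 4·216 + 27·49 ≡ 2 (mod 19). Nonzero ⇒ E is nonsingular.
For each x ∈ F_19, compute rhs = x³ + 6·x + 7 mod 19, then count y ∈ F_19 with y² ≡ rhs.
  x = 0: rhs = 7, matching y values: 8, 11 (2 points).
  x = 1: rhs = 14, matching y values: none (0 points).
  x = 2: rhs = 8, matching y values: none (0 points).
  x = 3: rhs = 14, matching y values: none (0 points).
  x = 4: rhs = 0, matching y values: 0 (1 points).
  x = 5: rhs = 10, matching y values: none (0 points).
  x = 6: rhs = 12, matching y values: none (0 points).
  x = 7: rhs = 12, matching y values: none (0 points).
  x = 8: rhs = 16, matching y values: 4, 15 (2 points).
  x = 9: rhs = 11, matching y values: 7, 12 (2 points).
  x = 10: rhs = 3, matching y values: none (0 points).
  x = 11: rhs = 17, matching y values: 6, 13 (2 points).
  x = 12: rhs = 2, matching y values: none (0 points).
  x = 13: rhs = 2, matching y values: none (0 points).
  x = 14: rhs = 4, matching y values: 2, 17 (2 points).
  x = 15: rhs = 14, matching y values: none (0 points).
  x = 16: rhs = 0, matching y values: 0 (1 points).
  x = 17: rhs = 6, matching y values: 5, 14 (2 points).
  x = 18: rhs = 0, matching y values: 0 (1 points).
Total affine count: 15.
Full point count |E(F_19)| = 15 + 1 = 16.
Hasse bound: |16 − (19+1)| = |-4| = 4 ≤ 2√19 ≈ 8.7178 ✓.


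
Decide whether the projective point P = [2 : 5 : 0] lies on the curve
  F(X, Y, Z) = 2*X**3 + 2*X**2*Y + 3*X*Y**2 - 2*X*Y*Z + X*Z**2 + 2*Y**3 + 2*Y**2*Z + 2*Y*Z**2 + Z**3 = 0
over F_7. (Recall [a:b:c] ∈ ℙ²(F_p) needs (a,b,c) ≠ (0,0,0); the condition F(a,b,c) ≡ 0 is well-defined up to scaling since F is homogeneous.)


F(2,5,0) ≡ 1 (mod 7); P is NOT on the curve.

Evaluate F(2, 5, 0) term-by-term (mod 7).
  2*X**3 ↦ 2·8·1·1 = 16
  2*X**2*Y ↦ 2·4·5·1 = 40
  3*X*Y**2 ↦ 3·2·25·1 = 150
  -2*X*Y*Z ↦ -2·2·5·0 = 0
  X*Z**2 ↦ 1·2·1·0 = 0
  2*Y**3 ↦ 2·1·125·1 = 250
  2*Y**2*Z ↦ 2·1·25·0 = 0
  2*Y*Z**2 ↦ 2·1·5·0 = 0
  Z**3 ↦ 1·1·1·0 = 0
Sum: F(2, 5, 0) = (16) + (40) + (150) + (0) + (0) + (250) + (0) + (0) + (0) = 456.
Reducing mod 7: 456 ≡ 1 (mod 7).
Since F(a, b, c) ≡ 1 ≠ 0 (mod 7), P does NOT lie on the curve.


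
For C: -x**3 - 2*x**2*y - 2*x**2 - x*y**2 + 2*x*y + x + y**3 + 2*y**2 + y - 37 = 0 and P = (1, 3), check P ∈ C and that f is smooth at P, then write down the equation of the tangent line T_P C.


Tangent line at P: -21*x + 34*y - 81 = 0.

Step 1: f(1, 3) = 0, so P lies on C.
Step 2: partial derivatives
  f_x(x, y) = -3*x**2 - 4*x*y - 4*x - y**2 + 2*y + 1, f_y(x, y) = -2*x**2 - 2*x*y + 2*x + 3*y**2 + 4*y + 1.
  f_x(P) = -21, f_y(P) = 34 (gradient nonzero, so P is smooth).
Step 3: tangent line at P: -21·(x − 1) + 34·(y − 3) = 0.
Expanding: -21*x + 34*y - 81 = 0.


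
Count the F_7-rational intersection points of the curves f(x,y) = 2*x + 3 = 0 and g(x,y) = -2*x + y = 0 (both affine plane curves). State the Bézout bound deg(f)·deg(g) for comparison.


Common zeros: {(2, 4)}; count = 1; Bézout bound = 1.

deg(f) = 1, deg(g) = 1, so Bézout bound = 1.
Scan x ∈ F_7. For each x, list the y ∈ F_7 with f(x, y) ≡ 0 and those with g(x, y) ≡ 0 (mod 7); the common zeros in that column are the intersection.
  x = 0: f ≡ 0 at y ∈ ∅; g ≡ 0 at y ∈ {0}; common: ∅.
  x = 1: f ≡ 0 at y ∈ ∅; g ≡ 0 at y ∈ {2}; common: ∅.
  x = 2: f ≡ 0 at y ∈ {0, 1, 2, 3, 4, 5, 6}; g ≡ 0 at y ∈ {4}; common: {4}.
  x = 3: f ≡ 0 at y ∈ ∅; g ≡ 0 at y ∈ {6}; common: ∅.
  x = 4: f ≡ 0 at y ∈ ∅; g ≡ 0 at y ∈ {1}; common: ∅.
  x = 5: f ≡ 0 at y ∈ ∅; g ≡ 0 at y ∈ {3}; common: ∅.
  x = 6: f ≡ 0 at y ∈ ∅; g ≡ 0 at y ∈ {5}; common: ∅.
Collecting: common zeros = {(2, 4)}, so the count is 1.
Comparison with the Bézout bound: 1 ≤ 1 = deg(f)·deg(g), as expected for curves with no common component (the bound is attained).


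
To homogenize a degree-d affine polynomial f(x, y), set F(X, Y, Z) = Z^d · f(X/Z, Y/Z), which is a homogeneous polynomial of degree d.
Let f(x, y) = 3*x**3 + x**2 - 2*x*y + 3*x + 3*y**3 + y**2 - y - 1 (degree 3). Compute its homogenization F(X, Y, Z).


F(X, Y, Z) = 3*X**3 + X**2*Z - 2*X*Y*Z + 3*X*Z**2 + 3*Y**3 + Y**2*Z - Y*Z**2 - Z**3

deg(f) = 3.
Substitute x = X/Z, y = Y/Z into f, then multiply by Z^3.
  monomial 3·x^3·y^0 ↦ 3·X^3·Y^0·Z^0.
  monomial 1·x^2·y^0 ↦ 1·X^2·Y^0·Z^1.
  monomial -2·x^1·y^1 ↦ -2·X^1·Y^1·Z^1.
  monomial 3·x^1·y^0 ↦ 3·X^1·Y^0·Z^2.
  monomial 3·x^0·y^3 ↦ 3·X^0·Y^3·Z^0.
  monomial 1·x^0·y^2 ↦ 1·X^0·Y^2·Z^1.
  monomial -1·x^0·y^1 ↦ -1·X^0·Y^1·Z^2.
  monomial -1·x^0·y^0 ↦ -1·X^0·Y^0·Z^3.
Collecting: F(X, Y, Z) = 3*X**3 + X**2*Z - 2*X*Y*Z + 3*X*Z**2 + 3*Y**3 + Y**2*Z - Y*Z**2 - Z**3.


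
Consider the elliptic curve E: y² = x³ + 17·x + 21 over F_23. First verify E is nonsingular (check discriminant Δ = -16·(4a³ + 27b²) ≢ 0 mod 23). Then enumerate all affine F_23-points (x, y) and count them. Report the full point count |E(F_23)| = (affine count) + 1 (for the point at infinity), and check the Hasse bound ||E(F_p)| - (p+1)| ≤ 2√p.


Affine points = {(1, 4), (1, 19), (5, 1), (5, 22), (7, 0), (8, 5), (8, 18), (9, 11), (9, 12), (10, 8), (10, 15), (13, 1), (13, 22), (14, 6), (14, 17), (17, 5), (17, 18), (18, 8), (18, 15), (19, 2), (19, 21), (20, 9), (20, 14), (21, 5), (21, 18), (22, 7), (22, 16)}; affine count = 27; |E(F_23)| = 28.

Discriminant check: Δ ∝ 4a³ + 27b² = 4·17³ + 27·21² = 4·4913 + 27·441 ≡ 3 (mod 23). Nonzero ⇒ E is nonsingular.
For each x ∈ F_23, compute rhs = x³ + 17·x + 21 mod 23, then count y ∈ F_23 with y² ≡ rhs.
  x = 0: rhs = 21, matching y values: none (0 points).
  x = 1: rhs = 16, matching y values: 4, 19 (2 points).
  x = 2: rhs = 17, matching y values: none (0 points).
  x = 3: rhs = 7, matching y values: none (0 points).
  x = 4: rhs = 15, matching y values: none (0 points).
  x = 5: rhs = 1, matching y values: 1, 22 (2 points).
  x = 6: rhs = 17, matching y values: none (0 points).
  x = 7: rhs = 0, matching y values: 0 (1 points).
  x = 8: rhs = 2, matching y values: 5, 18 (2 points).
  x = 9: rhs = 6, matching y values: 11, 12 (2 points).
  x = 10: rhs = 18, matching y values: 8, 15 (2 points).
  x = 11: rhs = 21, matching y values: none (0 points).
  x = 12: rhs = 21, matching y values: none (0 points).
  x = 13: rhs = 1, matching y values: 1, 22 (2 points).
  x = 14: rhs = 13, matching y values: 6, 17 (2 points).
  x = 15: rhs = 17, matching y values: none (0 points).
  x = 16: rhs = 19, matching y values: none (0 points).
  x = 17: rhs = 2, matching y values: 5, 18 (2 points).
  x = 18: rhs = 18, matching y values: 8, 15 (2 points).
  x = 19: rhs = 4, matching y values: 2, 21 (2 points).
  x = 20: rhs = 12, matching y values: 9, 14 (2 points).
  x = 21: rhs = 2, matching y values: 5, 18 (2 points).
  x = 22: rhs = 3, matching y values: 7, 16 (2 points).
Total affine count: 27.
Full point count |E(F_23)| = 27 + 1 = 28.
Hasse bound: |28 − (23+1)| = |4| = 4 ≤ 2√23 ≈ 9.5917 ✓.


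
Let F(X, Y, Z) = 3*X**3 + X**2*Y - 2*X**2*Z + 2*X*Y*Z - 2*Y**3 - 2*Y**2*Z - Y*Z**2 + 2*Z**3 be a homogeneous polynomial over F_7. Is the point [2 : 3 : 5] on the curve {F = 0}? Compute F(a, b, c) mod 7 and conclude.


F(2,3,5) ≡ 3 (mod 7); P is NOT on the curve.

Evaluate F(2, 3, 5) term-by-term (mod 7).
  3*X**3 ↦ 3·8·1·1 = 24
  X**2*Y ↦ 1·4·3·1 = 12
  -2*X**2*Z ↦ -2·4·1·5 = -40
  2*X*Y*Z ↦ 2·2·3·5 = 60
  -2*Y**3 ↦ -2·1·27·1 = -54
  -2*Y**2*Z ↦ -2·1·9·5 = -90
  -Y*Z**2 ↦ -1·1·3·25 = -75
  2*Z**3 ↦ 2·1·1·125 = 250
Sum: F(2, 3, 5) = (24) + (12) + (-40) + (60) + (-54) + (-90) + (-75) + (250) = 87.
Reducing mod 7: 87 ≡ 3 (mod 7).
Since F(a, b, c) ≡ 3 ≠ 0 (mod 7), P does NOT lie on the curve.


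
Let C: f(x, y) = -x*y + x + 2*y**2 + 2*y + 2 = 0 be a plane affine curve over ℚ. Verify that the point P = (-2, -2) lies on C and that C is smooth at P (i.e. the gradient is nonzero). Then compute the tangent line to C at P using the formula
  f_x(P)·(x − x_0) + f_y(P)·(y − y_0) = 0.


Tangent line at P: 3*x - 4*y - 2 = 0.

Step 1: f(-2, -2) = 0, so P lies on C.
Step 2: partial derivatives
  f_x(x, y) = 1 - y, f_y(x, y) = -x + 4*y + 2.
  f_x(P) = 3, f_y(P) = -4 (gradient nonzero, so P is smooth).
Step 3: tangent line at P: 3·(x − -2) + -4·(y − -2) = 0.
Expanding: 3*x - 4*y - 2 = 0.


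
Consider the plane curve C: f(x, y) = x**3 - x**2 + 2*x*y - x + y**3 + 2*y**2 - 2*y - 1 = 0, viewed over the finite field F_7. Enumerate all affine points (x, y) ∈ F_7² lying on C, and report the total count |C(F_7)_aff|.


Affine F_7-points: {(0, 1), (1, 2), (2, 2), (2, 4), (2, 6), (3, 0), (3, 1), (3, 4), (5, 1), (5, 2)}; count = 10.

For each of the 49 pairs (x, y) ∈ F_7², evaluate f(x, y) mod 7. Record the zeros.
  x = 0: [0↦6, 1↦0, 2↦4, 3↦3, 4↦3, 5↦3, 6↦2]  zeros at y ∈ {1}
  x = 1: [0↦5, 1↦1, 2↦0, 3↦1, 4↦3, 5↦5, 6↦6]  zeros at y ∈ {2}
  x = 2: [0↦1, 1↦6, 2↦0, 3↦3, 4↦0, 5↦4, 6↦0]  zeros at y ∈ {2, 4, 6}
  x = 3: [0↦0, 1↦0, 2↦3, 3↦1, 4↦0, 5↦6, 6↦4]  zeros at y ∈ {0, 1, 4}
  x = 4: [0↦1, 1↦3, 2↦1, 3↦1, 4↦2, 5↦3, 6↦3]  zeros at y ∈ ∅
  x = 5: [0↦3, 1↦0, 2↦0, 3↦2, 4↦5, 5↦1, 6↦3]  zeros at y ∈ {1, 2}
  x = 6: [0↦5, 1↦4, 2↦6, 3↦3, 4↦1, 5↦6, 6↦3]  zeros at y ∈ ∅
Collecting zeros: affine points = {(0, 1), (1, 2), (2, 2), (2, 4), (2, 6), (3, 0), (3, 1), (3, 4), (5, 1), (5, 2)}.
Total count |C(F_7)_aff| = 10.


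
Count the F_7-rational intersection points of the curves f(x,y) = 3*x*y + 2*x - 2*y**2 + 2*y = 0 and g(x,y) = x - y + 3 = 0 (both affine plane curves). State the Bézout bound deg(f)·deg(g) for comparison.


Common zeros: {(3, 6)}; count = 1; Bézout bound = 2.

deg(f) = 2, deg(g) = 1, so Bézout bound = 2.
Scan x ∈ F_7. For each x, list the y ∈ F_7 with f(x, y) ≡ 0 and those with g(x, y) ≡ 0 (mod 7); the common zeros in that column are the intersection.
  x = 0: f ≡ 0 at y ∈ {0, 1}; g ≡ 0 at y ∈ {3}; common: ∅.
  x = 1: f ≡ 0 at y ∈ ∅; g ≡ 0 at y ∈ {4}; common: ∅.
  x = 2: f ≡ 0 at y ∈ ∅; g ≡ 0 at y ∈ {5}; common: ∅.
  x = 3: f ≡ 0 at y ∈ {3, 6}; g ≡ 0 at y ∈ {6}; common: {6}.
  x = 4: f ≡ 0 at y ∈ {2, 5}; g ≡ 0 at y ∈ {0}; common: ∅.
  x = 5: f ≡ 0 at y ∈ ∅; g ≡ 0 at y ∈ {1}; common: ∅.
  x = 6: f ≡ 0 at y ∈ ∅; g ≡ 0 at y ∈ {2}; common: ∅.
Collecting: common zeros = {(3, 6)}, so the count is 1.
Comparison with the Bézout bound: 1 ≤ 2 = deg(f)·deg(g), as expected for curves with no common component (the affine F_7-count falls short of the bound because intersections may lie at infinity, over extension fields, or carry multiplicity).


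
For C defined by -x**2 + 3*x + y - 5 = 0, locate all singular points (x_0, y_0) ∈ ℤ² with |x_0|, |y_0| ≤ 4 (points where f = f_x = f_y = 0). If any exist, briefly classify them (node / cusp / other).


No singular points in the scanned grid; C is smooth there.

Compute partial derivatives:
  f_x = 3 - 2*x.
  f_y = 1.
f_y = 1 is a nonzero constant, so f_y never vanishes: no point (x, y) can satisfy f = f_x = f_y = 0. In particular no (x, y) ∈ {−4, ..., 4}² is singular; the curve is smooth.


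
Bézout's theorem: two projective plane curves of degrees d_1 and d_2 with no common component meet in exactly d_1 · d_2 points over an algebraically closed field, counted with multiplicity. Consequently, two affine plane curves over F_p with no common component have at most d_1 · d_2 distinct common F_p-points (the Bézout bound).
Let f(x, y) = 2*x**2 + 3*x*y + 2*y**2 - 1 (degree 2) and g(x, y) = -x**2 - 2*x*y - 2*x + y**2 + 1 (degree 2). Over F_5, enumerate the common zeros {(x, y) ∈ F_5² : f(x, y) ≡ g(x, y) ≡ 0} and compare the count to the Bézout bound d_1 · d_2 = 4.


Common zeros: {(2, 1), (4, 1)}; count = 2; Bézout bound = 4.

deg(f) = 2, deg(g) = 2, so Bézout bound = 4.
Scan x ∈ F_5. For each x, list the y ∈ F_5 with f(x, y) ≡ 0 and those with g(x, y) ≡ 0 (mod 5); the common zeros in that column are the intersection.
  x = 0: f ≡ 0 at y ∈ ∅; g ≡ 0 at y ∈ {2, 3}; common: ∅.
  x = 1: f ≡ 0 at y ∈ {2, 4}; g ≡ 0 at y ∈ ∅; common: ∅.
  x = 2: f ≡ 0 at y ∈ {1}; g ≡ 0 at y ∈ {1, 3}; common: {1}.
  x = 3: f ≡ 0 at y ∈ {4}; g ≡ 0 at y ∈ ∅; common: ∅.
  x = 4: f ≡ 0 at y ∈ {1, 3}; g ≡ 0 at y ∈ {1, 2}; common: {1}.
Collecting: common zeros = {(2, 1), (4, 1)}, so the count is 2.
Comparison with the Bézout bound: 2 ≤ 4 = deg(f)·deg(g), as expected for curves with no common component (the affine F_5-count falls short of the bound because intersections may lie at infinity, over extension fields, or carry multiplicity).


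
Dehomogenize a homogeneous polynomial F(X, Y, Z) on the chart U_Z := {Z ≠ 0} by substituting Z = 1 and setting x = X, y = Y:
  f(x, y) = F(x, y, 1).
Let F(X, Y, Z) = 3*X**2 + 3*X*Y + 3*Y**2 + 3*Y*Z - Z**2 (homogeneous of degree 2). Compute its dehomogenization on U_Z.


f(x, y) = 3*x**2 + 3*x*y + 3*y**2 + 3*y - 1

On U_Z we set Z = 1. Each monomial c·X^i·Y^j·Z^k in F becomes c·x^i·y^j·1^k = c·x^i·y^j.
Substituting Z = 1: F(X, Y, 1) = 3*x**2 + 3*x*y + 3*y**2 + 3*y - 1.
Note: deg(f) ≤ deg(F) = 2; strict inequality happens when F is divisible by Z (lost terms).


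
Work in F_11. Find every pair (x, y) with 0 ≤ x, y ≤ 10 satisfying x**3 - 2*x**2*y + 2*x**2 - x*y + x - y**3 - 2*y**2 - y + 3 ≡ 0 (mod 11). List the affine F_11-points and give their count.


Affine F_11-points: {(1, 1), (1, 7), (2, 5), (4, 6), (5, 2), (6, 0), (7, 0), (7, 3), (7, 6), (8, 5), (9, 5), (10, 6)}; count = 12.

For each of the 121 pairs (x, y) ∈ F_11², evaluate f(x, y) mod 11. Record the zeros.
  x = 0: [0↦3, 1↦10, 2↦7, 3↦10, 4↦2, 5↦10, 6↦6, 7↦6, 8↦4, 9↦5, 10↦3]  zeros at y ∈ ∅
  x = 1: [0↦7, 1↦0, 2↦5, 3↦5, 4↦5, 5↦10, 6↦3, 7↦0, 8↦6, 9↦4, 10↦10]  zeros at y ∈ {1, 7}
  x = 2: [0↦10, 1↦7, 2↦5, 3↦9, 4↦2, 5↦0, 6↦8, 7↦9, 8↦8, 9↦10, 10↦9]  zeros at y ∈ {5}
  x = 3: [0↦7, 1↦4, 2↦2, 3↦6, 4↦10, 5↦8, 6↦5, 7↦6, 8↦5, 9↦7, 10↦6]  zeros at y ∈ ∅
  x = 4: [0↦4, 1↦8, 2↦2, 3↦2, 4↦2, 5↦7, 6↦0, 7↦8, 8↦3, 9↦1, 10↦7]  zeros at y ∈ {6}
  x = 5: [0↦7, 1↦3, 2↦0, 3↦3, 4↦6, 5↦3, 6↦10, 7↦10, 8↦8, 9↦9, 10↦7]  zeros at y ∈ {2}
  x = 6: [0↦0, 1↦6, 2↦2, 3↦4, 4↦6, 5↦2, 6↦8, 7↦7, 8↦4, 9↦4, 10↦1]  zeros at y ∈ {0}
  x = 7: [0↦0, 1↦1, 2↦3, 3↦0, 4↦8, 5↦10, 6↦0, 7↦5, 8↦8, 9↦3, 10↦6]  zeros at y ∈ {0, 3, 6}
  x = 8: [0↦2, 1↦5, 2↦9, 3↦8, 4↦7, 5↦0, 6↦3, 7↦10, 8↦4, 9↦1, 10↦6]  zeros at y ∈ {5}
  x = 9: [0↦1, 1↦2, 2↦4, 3↦1, 4↦9, 5↦0, 6↦1, 7↦6, 8↦9, 9↦4, 10↦7]  zeros at y ∈ {5}
  x = 10: [0↦3, 1↦9, 2↦5, 3↦7, 4↦9, 5↦5, 6↦0, 7↦10, 8↦7, 9↦7, 10↦4]  zeros at y ∈ {6}
Collecting zeros: affine points = {(1, 1), (1, 7), (2, 5), (4, 6), (5, 2), (6, 0), (7, 0), (7, 3), (7, 6), (8, 5), (9, 5), (10, 6)}.
Total count |C(F_11)_aff| = 12.


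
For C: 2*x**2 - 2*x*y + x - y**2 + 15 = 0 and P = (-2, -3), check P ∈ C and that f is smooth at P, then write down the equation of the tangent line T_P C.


Tangent line at P: -x + 10*y + 28 = 0.

Step 1: f(-2, -3) = 0, so P lies on C.
Step 2: partial derivatives
  f_x(x, y) = 4*x - 2*y + 1, f_y(x, y) = -2*x - 2*y.
  f_x(P) = -1, f_y(P) = 10 (gradient nonzero, so P is smooth).
Step 3: tangent line at P: -1·(x − -2) + 10·(y − -3) = 0.
Expanding: -x + 10*y + 28 = 0.


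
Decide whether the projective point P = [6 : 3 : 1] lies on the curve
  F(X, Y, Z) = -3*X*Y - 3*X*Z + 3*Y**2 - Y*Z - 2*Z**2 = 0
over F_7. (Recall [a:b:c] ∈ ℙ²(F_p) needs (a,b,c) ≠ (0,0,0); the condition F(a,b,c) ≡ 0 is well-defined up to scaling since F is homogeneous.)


F(6,3,1) ≡ 6 (mod 7); P is NOT on the curve.

Evaluate F(6, 3, 1) term-by-term (mod 7).
  -3*X*Y ↦ -3·6·3·1 = -54
  -3*X*Z ↦ -3·6·1·1 = -18
  3*Y**2 ↦ 3·1·9·1 = 27
  -Y*Z ↦ -1·1·3·1 = -3
  -2*Z**2 ↦ -2·1·1·1 = -2
Sum: F(6, 3, 1) = (-54) + (-18) + (27) + (-3) + (-2) = -50.
Reducing mod 7: -50 ≡ 6 (mod 7).
Since F(a, b, c) ≡ 6 ≠ 0 (mod 7), P does NOT lie on the curve.


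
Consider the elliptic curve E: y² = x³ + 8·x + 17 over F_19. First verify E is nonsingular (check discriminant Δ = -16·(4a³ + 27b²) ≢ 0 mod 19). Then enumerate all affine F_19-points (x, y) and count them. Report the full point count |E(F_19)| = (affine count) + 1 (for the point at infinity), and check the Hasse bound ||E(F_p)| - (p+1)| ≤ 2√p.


Affine points = {(0, 6), (0, 13), (1, 8), (1, 11), (3, 7), (3, 12), (5, 7), (5, 12), (7, 6), (7, 13), (8, 2), (8, 17), (9, 1), (9, 18), (11, 7), (11, 12), (12, 6), (12, 13), (13, 0), (14, 2), (14, 17), (15, 4), (15, 15), (16, 2), (16, 17)}; affine count = 25; |E(F_19)| = 26.

Discriminant check: Δ ∝ 4a³ + 27b² = 4·8³ + 27·17² = 4·512 + 27·289 ≡ 9 (mod 19). Nonzero ⇒ E is nonsingular.
For each x ∈ F_19, compute rhs = x³ + 8·x + 17 mod 19, then count y ∈ F_19 with y² ≡ rhs.
  x = 0: rhs = 17, matching y values: 6, 13 (2 points).
  x = 1: rhs = 7, matching y values: 8, 11 (2 points).
  x = 2: rhs = 3, matching y values: none (0 points).
  x = 3: rhs = 11, matching y values: 7, 12 (2 points).
  x = 4: rhs = 18, matching y values: none (0 points).
  x = 5: rhs = 11, matching y values: 7, 12 (2 points).
  x = 6: rhs = 15, matching y values: none (0 points).
  x = 7: rhs = 17, matching y values: 6, 13 (2 points).
  x = 8: rhs = 4, matching y values: 2, 17 (2 points).
  x = 9: rhs = 1, matching y values: 1, 18 (2 points).
  x = 10: rhs = 14, matching y values: none (0 points).
  x = 11: rhs = 11, matching y values: 7, 12 (2 points).
  x = 12: rhs = 17, matching y values: 6, 13 (2 points).
  x = 13: rhs = 0, matching y values: 0 (1 points).
  x = 14: rhs = 4, matching y values: 2, 17 (2 points).
  x = 15: rhs = 16, matching y values: 4, 15 (2 points).
  x = 16: rhs = 4, matching y values: 2, 17 (2 points).
  x = 17: rhs = 12, matching y values: none (0 points).
  x = 18: rhs = 8, matching y values: none (0 points).
Total affine count: 25.
Full point count |E(F_19)| = 25 + 1 = 26.
Hasse bound: |26 − (19+1)| = |6| = 6 ≤ 2√19 ≈ 8.7178 ✓.
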